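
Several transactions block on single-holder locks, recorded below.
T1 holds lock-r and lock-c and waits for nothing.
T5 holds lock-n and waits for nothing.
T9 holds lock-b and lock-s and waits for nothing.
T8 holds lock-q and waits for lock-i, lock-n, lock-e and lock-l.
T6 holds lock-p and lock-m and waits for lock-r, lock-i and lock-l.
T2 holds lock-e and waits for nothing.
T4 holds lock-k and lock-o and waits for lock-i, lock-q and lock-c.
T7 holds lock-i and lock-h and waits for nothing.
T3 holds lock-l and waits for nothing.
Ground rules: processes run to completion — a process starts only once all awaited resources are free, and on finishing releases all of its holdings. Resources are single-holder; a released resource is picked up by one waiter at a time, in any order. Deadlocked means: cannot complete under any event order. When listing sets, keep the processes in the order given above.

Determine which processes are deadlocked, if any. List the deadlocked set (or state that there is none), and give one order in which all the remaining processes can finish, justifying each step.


No process is deadlocked.
Key observation: the wait relation is loop-free; peeling off processes with no waits unwinds the whole state.
A valid finishing order for the others: T1, T3, T2, T5, T7, T6, T8, T9, T4.
Check, step by step:
  T1: no waits; runs immediately, freeing lock-r and lock-c
  T3: no waits; runs immediately, freeing lock-l
  T2: no waits; runs immediately, freeing lock-e
  T5: no waits; runs immediately, freeing lock-n
  T7: no waits; runs immediately, freeing lock-i and lock-h
  run T6 (all its waits — lock-r, lock-i and lock-l — are resolved); releases lock-p and lock-m
  run T8 (all its waits — lock-i, lock-n, lock-e and lock-l — are resolved); releases lock-q
  T9: no waits; runs immediately, freeing lock-b and lock-s
  run T4 (all its waits — lock-i, lock-q and lock-c — are resolved); releases lock-k and lock-o


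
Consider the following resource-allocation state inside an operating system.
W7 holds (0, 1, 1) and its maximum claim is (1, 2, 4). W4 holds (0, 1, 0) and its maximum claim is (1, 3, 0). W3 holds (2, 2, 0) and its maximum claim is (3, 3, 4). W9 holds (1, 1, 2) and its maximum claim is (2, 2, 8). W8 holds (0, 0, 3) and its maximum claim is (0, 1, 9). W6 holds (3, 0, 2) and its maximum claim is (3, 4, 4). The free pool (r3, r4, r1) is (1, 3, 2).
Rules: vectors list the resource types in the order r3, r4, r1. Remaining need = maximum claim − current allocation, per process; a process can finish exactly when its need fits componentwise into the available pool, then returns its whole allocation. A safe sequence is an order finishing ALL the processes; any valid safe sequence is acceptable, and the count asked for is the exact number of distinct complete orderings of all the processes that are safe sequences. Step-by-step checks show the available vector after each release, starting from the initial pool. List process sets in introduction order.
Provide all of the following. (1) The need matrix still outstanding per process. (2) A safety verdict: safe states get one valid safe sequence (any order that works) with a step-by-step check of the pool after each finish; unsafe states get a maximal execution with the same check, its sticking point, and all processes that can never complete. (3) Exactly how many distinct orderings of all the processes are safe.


(1) Remaining need (order r3, r4, r1):
  W7: (1, 1, 3)
  W4: (1, 2, 0)
  W3: (1, 1, 4)
  W9: (1, 1, 6)
  W8: (0, 1, 6)
  W6: (0, 4, 2)
(2) UNSAFE.
Key observation: no order helps: past W4, W6, W7, W3, the free pool tops out at (6, 7, 5), below what each blocked process needs in r1.
The run W4, W6, W7, W3 cannot be extended any further. Step-by-step check:
  pool = (1, 3, 2)
  W4 needs (1, 2, 0) <= (1, 3, 2) -> finishes; pool += (0, 1, 0) = (1, 4, 2)
  W6 needs (0, 4, 2) <= (1, 4, 2) -> finishes; pool += (3, 0, 2) = (4, 4, 4)
  W7 needs (1, 1, 3) <= (4, 4, 4) -> finishes; pool += (0, 1, 1) = (4, 5, 5)
  W3 needs (1, 1, 4) <= (4, 5, 5) -> finishes; pool += (2, 2, 0) = (6, 7, 5)
  W9 still needs (1, 1, 6) but only (6, 7, 5) is free — short on r1
  W8 still needs (0, 1, 6) but only (6, 7, 5) is free — short on r1
Never able to finish: W9 and W8.
(3) Precisely 0 of the possible complete orderings are safe sequences.


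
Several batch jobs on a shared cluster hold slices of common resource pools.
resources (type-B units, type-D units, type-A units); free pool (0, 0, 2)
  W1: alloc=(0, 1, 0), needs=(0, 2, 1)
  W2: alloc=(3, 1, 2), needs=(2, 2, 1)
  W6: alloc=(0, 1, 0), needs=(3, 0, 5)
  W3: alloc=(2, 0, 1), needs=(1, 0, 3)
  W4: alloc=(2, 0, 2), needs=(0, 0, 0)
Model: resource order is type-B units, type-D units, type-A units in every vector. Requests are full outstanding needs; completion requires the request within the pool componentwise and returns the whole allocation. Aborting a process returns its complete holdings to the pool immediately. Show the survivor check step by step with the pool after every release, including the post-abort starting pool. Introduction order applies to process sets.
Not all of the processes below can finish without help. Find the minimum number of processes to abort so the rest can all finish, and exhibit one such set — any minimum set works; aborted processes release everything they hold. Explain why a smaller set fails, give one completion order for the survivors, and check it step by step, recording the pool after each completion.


Minimum abort set: W1.
Key observation: W2 had no path to completion before; after the abort of W1 ((0, 1, 0) returned), step 4 is where it fits.
Why nothing smaller works: aborting no one leaves the state deadlocked as given.
One survivor order: W4, W3, W6, W2. Step-by-step check (post-abort pool first):
  pool = (0, 1, 2)
  run W4 (needs (0, 0, 0), free (0, 1, 2)); after release of (2, 0, 2) the pool is (2, 1, 4)
  run W3 (needs (1, 0, 3), free (2, 1, 4)); after release of (2, 0, 1) the pool is (4, 1, 5)
  run W6 (needs (3, 0, 5), free (4, 1, 5)); after release of (0, 1, 0) the pool is (4, 2, 5)
  run W2 (needs (2, 2, 1), free (4, 2, 5)); after release of (3, 1, 2) the pool is (7, 3, 7)


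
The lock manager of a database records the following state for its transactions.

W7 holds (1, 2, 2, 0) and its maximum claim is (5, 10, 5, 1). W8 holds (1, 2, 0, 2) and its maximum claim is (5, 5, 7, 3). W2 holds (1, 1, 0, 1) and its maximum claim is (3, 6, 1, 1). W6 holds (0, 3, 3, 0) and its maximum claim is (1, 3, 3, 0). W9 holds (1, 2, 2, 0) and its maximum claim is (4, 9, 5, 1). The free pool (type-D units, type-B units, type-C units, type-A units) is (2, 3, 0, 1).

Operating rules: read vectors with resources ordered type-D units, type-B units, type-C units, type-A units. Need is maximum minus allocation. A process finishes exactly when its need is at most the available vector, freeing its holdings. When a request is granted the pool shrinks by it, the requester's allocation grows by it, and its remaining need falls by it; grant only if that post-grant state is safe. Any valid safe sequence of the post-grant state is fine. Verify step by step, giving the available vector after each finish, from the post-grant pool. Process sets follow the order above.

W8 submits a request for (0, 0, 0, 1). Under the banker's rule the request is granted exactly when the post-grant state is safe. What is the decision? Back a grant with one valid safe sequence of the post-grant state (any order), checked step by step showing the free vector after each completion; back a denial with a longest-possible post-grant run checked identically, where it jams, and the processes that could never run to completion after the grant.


GRANT. The post-grant state is safe; one safe sequence: W6, W2, W9, W7, W8.
Key observation: post-grant, (2, 3, 0, 0) remains, and an order beginning with W6 completes everyone.
Verifying the post-grant state step by step:
  pool = (2, 3, 0, 0)
  W6: need (1, 0, 0, 0) fits (2, 3, 0, 0); releases (0, 3, 3, 0), pool now (2, 6, 3, 0)
  W2: need (2, 5, 1, 0) fits (2, 6, 3, 0); releases (1, 1, 0, 1), pool now (3, 7, 3, 1)
  W9: need (3, 7, 3, 1) fits (3, 7, 3, 1); releases (1, 2, 2, 0), pool now (4, 9, 5, 1)
  W7: need (4, 8, 3, 1) fits (4, 9, 5, 1); releases (1, 2, 2, 0), pool now (5, 11, 7, 1)
  W8: need (4, 3, 7, 0) fits (5, 11, 7, 1); releases (1, 2, 0, 3), pool now (6, 13, 7, 4)


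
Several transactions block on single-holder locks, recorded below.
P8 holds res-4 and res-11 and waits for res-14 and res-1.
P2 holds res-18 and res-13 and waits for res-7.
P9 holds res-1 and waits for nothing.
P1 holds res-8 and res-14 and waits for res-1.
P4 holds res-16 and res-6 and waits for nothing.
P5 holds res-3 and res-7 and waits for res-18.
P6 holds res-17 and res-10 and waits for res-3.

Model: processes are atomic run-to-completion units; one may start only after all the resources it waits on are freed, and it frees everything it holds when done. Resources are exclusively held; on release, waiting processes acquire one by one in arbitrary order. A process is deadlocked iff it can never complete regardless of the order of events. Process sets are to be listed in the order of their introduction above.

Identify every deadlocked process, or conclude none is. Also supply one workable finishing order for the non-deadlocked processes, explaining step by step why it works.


Deadlocked: P2, P5 and P6.
Key observation: along P2 -> P5 -> P2, each member waits on what the next one holds — a deadlock; P6 waits into the deadlock from upstream.
The rest can finish in the order P9, P4, P1, P8.
Walking it through:
  run P9 (it waits on nothing); releases res-1
  run P4 (it waits on nothing); releases res-16 and res-6
  P1 waits on res-1 — all released -> runs and releases res-8 and res-14
  P8 waits on res-14 and res-1 — all released -> runs and releases res-4 and res-11


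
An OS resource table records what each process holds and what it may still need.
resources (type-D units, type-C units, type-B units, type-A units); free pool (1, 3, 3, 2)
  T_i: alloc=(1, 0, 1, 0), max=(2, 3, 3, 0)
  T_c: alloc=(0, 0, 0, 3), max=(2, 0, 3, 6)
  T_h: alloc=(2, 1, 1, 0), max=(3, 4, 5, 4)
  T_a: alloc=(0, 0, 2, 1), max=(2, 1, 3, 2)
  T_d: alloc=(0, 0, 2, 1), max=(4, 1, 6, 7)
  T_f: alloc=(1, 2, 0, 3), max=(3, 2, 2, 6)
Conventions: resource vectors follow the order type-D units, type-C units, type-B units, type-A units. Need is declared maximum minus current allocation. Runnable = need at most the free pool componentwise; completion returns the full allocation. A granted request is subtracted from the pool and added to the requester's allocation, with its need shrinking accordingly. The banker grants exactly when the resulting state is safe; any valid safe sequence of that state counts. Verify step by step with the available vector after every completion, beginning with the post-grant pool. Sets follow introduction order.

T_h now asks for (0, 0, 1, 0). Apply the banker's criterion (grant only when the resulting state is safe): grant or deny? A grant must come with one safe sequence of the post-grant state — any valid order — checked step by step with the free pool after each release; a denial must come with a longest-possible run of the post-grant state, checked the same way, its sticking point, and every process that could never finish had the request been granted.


GRANT: granting preserves safety; a valid post-grant sequence is T_i, T_a, T_c, T_h, T_f, T_d.
Key observation: with (1, 3, 2, 2) left after the transfer, T_i can run at once — the state stays safe.
Step-by-step check of the post-grant state:
  pool = (1, 3, 2, 2)
  T_i needs (1, 3, 2, 0) <= (1, 3, 2, 2) -> finishes; pool += (1, 0, 1, 0) = (2, 3, 3, 2)
  T_a needs (2, 1, 1, 1) <= (2, 3, 3, 2) -> finishes; pool += (0, 0, 2, 1) = (2, 3, 5, 3)
  T_c needs (2, 0, 3, 3) <= (2, 3, 5, 3) -> finishes; pool += (0, 0, 0, 3) = (2, 3, 5, 6)
  T_h needs (1, 3, 3, 4) <= (2, 3, 5, 6) -> finishes; pool += (2, 1, 2, 0) = (4, 4, 7, 6)
  T_f needs (2, 0, 2, 3) <= (4, 4, 7, 6) -> finishes; pool += (1, 2, 0, 3) = (5, 6, 7, 9)
  T_d needs (4, 1, 4, 6) <= (5, 6, 7, 9) -> finishes; pool += (0, 0, 2, 1) = (5, 6, 9, 10)


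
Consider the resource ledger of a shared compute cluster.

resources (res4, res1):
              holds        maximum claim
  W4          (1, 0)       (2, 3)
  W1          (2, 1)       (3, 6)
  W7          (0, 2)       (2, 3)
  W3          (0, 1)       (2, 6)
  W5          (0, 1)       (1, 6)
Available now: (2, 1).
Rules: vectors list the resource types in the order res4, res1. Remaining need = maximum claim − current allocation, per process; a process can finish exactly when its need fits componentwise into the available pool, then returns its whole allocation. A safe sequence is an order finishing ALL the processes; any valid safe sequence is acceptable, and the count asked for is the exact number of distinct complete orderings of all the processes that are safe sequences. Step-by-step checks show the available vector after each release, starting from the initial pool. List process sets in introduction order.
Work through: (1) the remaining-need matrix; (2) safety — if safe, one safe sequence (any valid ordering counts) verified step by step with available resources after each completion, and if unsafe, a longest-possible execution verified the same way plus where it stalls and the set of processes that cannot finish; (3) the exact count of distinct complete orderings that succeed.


(1) Remaining need (order res4, res1):
  W4: (1, 3)
  W1: (1, 5)
  W7: (2, 1)
  W3: (2, 5)
  W5: (1, 5)
(2) The state is UNSAFE.
Key observation: even finishing W7, W4 leaves just (3, 3) free — too little res1 for any of the remaining processes.
Going as far as possible: W7, W4; after that, nothing fits. Verifying each step:
  pool = (2, 1)
  run W7 (needs (2, 1), free (2, 1)); after release of (0, 2) the pool is (2, 3)
  run W4 (needs (1, 3), free (2, 3)); after release of (1, 0) the pool is (3, 3)
  W1 cannot run: need (1, 5) vs free (3, 3) (insufficient res1)
  W3 cannot run: need (2, 5) vs free (3, 3) (insufficient res1)
  W5 cannot run: need (1, 5) vs free (3, 3) (insufficient res1)
Never able to finish: W1, W3 and W5.
(3) Exactly 0 of the possible complete orderings are safe sequences.


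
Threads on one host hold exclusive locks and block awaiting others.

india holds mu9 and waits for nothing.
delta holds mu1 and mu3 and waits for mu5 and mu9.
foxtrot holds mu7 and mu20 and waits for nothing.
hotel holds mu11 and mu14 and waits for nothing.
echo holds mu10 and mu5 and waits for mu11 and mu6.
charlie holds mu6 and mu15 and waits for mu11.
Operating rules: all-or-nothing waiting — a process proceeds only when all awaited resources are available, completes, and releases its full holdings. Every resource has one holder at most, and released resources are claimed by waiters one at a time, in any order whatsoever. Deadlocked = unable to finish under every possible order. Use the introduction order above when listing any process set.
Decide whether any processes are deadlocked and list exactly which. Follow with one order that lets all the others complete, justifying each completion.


Nothing here is deadlocked.
Key observation: the waits form no ring: some process can always run, and its releases unblock the others one by one.
One completion order for the rest: hotel, foxtrot, india, charlie, echo, delta.
Check, step by step:
  hotel: no waits; runs immediately, freeing mu11 and mu14
  foxtrot: no waits; runs immediately, freeing mu7 and mu20
  india: no waits; runs immediately, freeing mu9
  run charlie (all its waits — mu11 — are resolved); releases mu6 and mu15
  run echo (all its waits — mu11 and mu6 — are resolved); releases mu10 and mu5
  run delta (all its waits — mu5 and mu9 — are resolved); releases mu1 and mu3


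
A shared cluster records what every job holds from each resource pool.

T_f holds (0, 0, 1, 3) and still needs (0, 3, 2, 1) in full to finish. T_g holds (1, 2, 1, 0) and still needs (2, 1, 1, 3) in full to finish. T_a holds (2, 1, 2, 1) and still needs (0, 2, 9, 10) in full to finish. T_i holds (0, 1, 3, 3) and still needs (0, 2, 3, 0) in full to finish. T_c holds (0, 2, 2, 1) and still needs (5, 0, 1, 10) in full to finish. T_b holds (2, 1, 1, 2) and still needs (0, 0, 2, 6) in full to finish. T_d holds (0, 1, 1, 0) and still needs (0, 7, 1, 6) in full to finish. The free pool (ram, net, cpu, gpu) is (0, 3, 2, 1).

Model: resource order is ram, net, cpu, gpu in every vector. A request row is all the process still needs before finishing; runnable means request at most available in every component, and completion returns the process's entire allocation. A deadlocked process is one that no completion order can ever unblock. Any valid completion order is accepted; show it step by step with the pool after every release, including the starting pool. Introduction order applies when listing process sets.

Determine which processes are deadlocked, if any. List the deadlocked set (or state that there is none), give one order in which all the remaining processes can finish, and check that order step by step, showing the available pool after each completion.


Deadlocked set: T_a and T_c.
Key observation: the pool after T_f, T_i, T_b, T_g, T_d is (3, 8, 9, 9); every surviving request exceeds it in gpu, so progress ends there.
One completion order for the rest: T_f, T_i, T_b, T_g, T_d. Verifying each step:
  pool = (0, 3, 2, 1)
  run T_f (needs (0, 3, 2, 1), free (0, 3, 2, 1)); after release of (0, 0, 1, 3) the pool is (0, 3, 3, 4)
  run T_i (needs (0, 2, 3, 0), free (0, 3, 3, 4)); after release of (0, 1, 3, 3) the pool is (0, 4, 6, 7)
  run T_b (needs (0, 0, 2, 6), free (0, 4, 6, 7)); after release of (2, 1, 1, 2) the pool is (2, 5, 7, 9)
  run T_g (needs (2, 1, 1, 3), free (2, 5, 7, 9)); after release of (1, 2, 1, 0) the pool is (3, 7, 8, 9)
  run T_d (needs (0, 7, 1, 6), free (3, 7, 8, 9)); after release of (0, 1, 1, 0) the pool is (3, 8, 9, 9)
The blocked processes can never fit:
  T_a still needs (0, 2, 9, 10) but only (3, 8, 9, 9) is free — short on gpu
  T_c still needs (5, 0, 1, 10) but only (3, 8, 9, 9) is free — short on ram and gpu


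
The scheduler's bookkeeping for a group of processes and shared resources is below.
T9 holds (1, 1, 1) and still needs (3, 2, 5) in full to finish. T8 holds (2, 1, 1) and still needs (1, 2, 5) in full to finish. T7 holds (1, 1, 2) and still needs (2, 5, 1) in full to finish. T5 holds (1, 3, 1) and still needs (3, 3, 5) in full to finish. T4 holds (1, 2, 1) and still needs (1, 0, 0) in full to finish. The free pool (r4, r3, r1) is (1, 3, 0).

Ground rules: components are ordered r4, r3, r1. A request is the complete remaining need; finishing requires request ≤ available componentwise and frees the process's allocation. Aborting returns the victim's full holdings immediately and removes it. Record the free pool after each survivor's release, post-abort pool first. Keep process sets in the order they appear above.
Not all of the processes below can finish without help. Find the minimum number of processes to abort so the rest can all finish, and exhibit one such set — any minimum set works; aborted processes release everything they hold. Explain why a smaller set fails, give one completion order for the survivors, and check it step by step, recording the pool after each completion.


Abort T9 and T8.
Key observation: before aborting T9 and T8, T5 was permanently blocked — no order could ever run it; afterwards it completes at step 3.
Why nothing smaller works — every single abort fails: T9 alone leaves T8 blocked (short on r1); T8 alone leaves T9 blocked (short on r1); T7 alone leaves T9 blocked (short on r1); T5 alone leaves T9 blocked (short on r1); T4 alone leaves T9 blocked (short on r1).
Survivors finish in the order: T4, T7, T5. Step-by-step check (pool after the aborts first):
  pool = (4, 5, 2)
  T4 needs (1, 0, 0) <= (4, 5, 2) -> finishes; pool += (1, 2, 1) = (5, 7, 3)
  T7 needs (2, 5, 1) <= (5, 7, 3) -> finishes; pool += (1, 1, 2) = (6, 8, 5)
  T5 needs (3, 3, 5) <= (6, 8, 5) -> finishes; pool += (1, 3, 1) = (7, 11, 6)


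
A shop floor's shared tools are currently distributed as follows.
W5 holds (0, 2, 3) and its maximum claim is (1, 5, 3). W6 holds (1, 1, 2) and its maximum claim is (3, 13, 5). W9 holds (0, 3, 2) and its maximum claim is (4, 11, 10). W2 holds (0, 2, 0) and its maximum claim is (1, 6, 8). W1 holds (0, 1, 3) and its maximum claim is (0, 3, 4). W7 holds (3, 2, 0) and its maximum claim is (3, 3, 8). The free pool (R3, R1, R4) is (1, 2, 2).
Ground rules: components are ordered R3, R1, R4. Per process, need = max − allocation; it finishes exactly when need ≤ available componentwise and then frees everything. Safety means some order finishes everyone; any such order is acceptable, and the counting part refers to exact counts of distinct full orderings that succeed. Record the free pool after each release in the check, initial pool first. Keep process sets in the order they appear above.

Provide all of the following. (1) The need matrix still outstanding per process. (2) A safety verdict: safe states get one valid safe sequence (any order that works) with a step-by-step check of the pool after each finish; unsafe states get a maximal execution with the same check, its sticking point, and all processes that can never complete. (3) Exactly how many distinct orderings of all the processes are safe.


(1) Need matrix, components ordered R3, R1, R4:
  W5: (1, 3, 0)
  W6: (2, 12, 3)
  W9: (4, 8, 8)
  W2: (1, 4, 8)
  W1: (0, 2, 1)
  W7: (0, 1, 8)
(2) The state is SAFE; one workable sequence: W1, W5, W2, W7, W9, W6.
Key observation: the order's first zero-slack moment is W1 ((0, 2, 1) needed, (1, 2, 2) free — a requested resource with nothing to spare).
Step-by-step check:
  pool = (1, 2, 2)
  W1: need (0, 2, 1) fits (1, 2, 2); releases (0, 1, 3), pool now (1, 3, 5)
  W5: need (1, 3, 0) fits (1, 3, 5); releases (0, 2, 3), pool now (1, 5, 8)
  W2: need (1, 4, 8) fits (1, 5, 8); releases (0, 2, 0), pool now (1, 7, 8)
  W7: need (0, 1, 8) fits (1, 7, 8); releases (3, 2, 0), pool now (4, 9, 8)
  W9: need (4, 8, 8) fits (4, 9, 8); releases (0, 3, 2), pool now (4, 12, 10)
  W6: need (2, 12, 3) fits (4, 12, 10); releases (1, 1, 2), pool now (5, 13, 12)
(3) Exactly 2 of the possible complete orderings are safe sequences.


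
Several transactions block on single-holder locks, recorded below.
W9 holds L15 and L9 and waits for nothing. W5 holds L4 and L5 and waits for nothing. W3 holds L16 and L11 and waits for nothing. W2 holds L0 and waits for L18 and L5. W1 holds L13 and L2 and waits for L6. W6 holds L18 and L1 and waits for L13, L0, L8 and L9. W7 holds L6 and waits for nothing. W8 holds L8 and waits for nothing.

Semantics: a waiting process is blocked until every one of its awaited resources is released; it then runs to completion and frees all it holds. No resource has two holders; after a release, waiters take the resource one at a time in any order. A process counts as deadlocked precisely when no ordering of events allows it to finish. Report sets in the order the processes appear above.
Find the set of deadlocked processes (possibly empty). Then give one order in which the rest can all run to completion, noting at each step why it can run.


Deadlocked set: W2 and W6.
Key observation: the loop W2 -> W6 -> W2 blocks itself forever; no other process is dragged down with it.
A valid finishing order for the others: W7, W8, W5, W1, W9, W3.
Verifying each step:
  run W7 (it waits on nothing); releases L6
  run W8 (it waits on nothing); releases L8
  run W5 (it waits on nothing); releases L4 and L5
  W1 waits on L6 — all released -> runs and releases L13 and L2
  run W9 (it waits on nothing); releases L15 and L9
  run W3 (it waits on nothing); releases L16 and L11


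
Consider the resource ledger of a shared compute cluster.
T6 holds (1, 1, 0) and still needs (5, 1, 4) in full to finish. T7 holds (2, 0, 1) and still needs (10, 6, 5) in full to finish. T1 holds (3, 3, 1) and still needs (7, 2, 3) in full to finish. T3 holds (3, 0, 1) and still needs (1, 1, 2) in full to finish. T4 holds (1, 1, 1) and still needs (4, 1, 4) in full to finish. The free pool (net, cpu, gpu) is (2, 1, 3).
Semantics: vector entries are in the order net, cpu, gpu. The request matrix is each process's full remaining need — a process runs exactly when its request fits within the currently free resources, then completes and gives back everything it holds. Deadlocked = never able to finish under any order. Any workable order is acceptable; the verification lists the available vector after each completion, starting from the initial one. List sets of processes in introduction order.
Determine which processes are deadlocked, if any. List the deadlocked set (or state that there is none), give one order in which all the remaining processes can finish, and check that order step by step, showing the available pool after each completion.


No process is deadlocked.
Key observation: there is always a runnable process — T3 first — so the state unwinds completely.
A valid finishing order for the others: T3, T4, T6, T1, T7. Step-by-step check:
  pool = (2, 1, 3)
  T3: need (1, 1, 2) fits (2, 1, 3); releases (3, 0, 1), pool now (5, 1, 4)
  T4: need (4, 1, 4) fits (5, 1, 4); releases (1, 1, 1), pool now (6, 2, 5)
  T6: need (5, 1, 4) fits (6, 2, 5); releases (1, 1, 0), pool now (7, 3, 5)
  T1: need (7, 2, 3) fits (7, 3, 5); releases (3, 3, 1), pool now (10, 6, 6)
  T7: need (10, 6, 5) fits (10, 6, 6); releases (2, 0, 1), pool now (12, 6, 7)


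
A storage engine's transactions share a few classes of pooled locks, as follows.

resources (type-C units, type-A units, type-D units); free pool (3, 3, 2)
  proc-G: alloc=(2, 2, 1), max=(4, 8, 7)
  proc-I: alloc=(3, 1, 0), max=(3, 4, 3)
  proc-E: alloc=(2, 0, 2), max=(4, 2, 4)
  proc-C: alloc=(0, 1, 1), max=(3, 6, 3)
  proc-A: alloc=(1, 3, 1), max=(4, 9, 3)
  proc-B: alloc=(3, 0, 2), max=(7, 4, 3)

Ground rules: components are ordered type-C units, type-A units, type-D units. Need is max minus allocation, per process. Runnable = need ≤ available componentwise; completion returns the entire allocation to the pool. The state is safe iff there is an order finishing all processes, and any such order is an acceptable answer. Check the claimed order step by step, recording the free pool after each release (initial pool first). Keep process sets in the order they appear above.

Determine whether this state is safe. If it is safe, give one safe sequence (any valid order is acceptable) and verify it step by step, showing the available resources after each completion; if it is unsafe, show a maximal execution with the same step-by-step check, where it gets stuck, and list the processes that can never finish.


UNSAFE — no complete ordering exists.
Key observation: type-A units is the bottleneck — with proc-E, proc-I, proc-B done the pool holds (11, 4, 6), short of every remaining need.
The run proc-E, proc-I, proc-B cannot be extended any further. Check, step by step:
  pool = (3, 3, 2)
  run proc-E (needs (2, 2, 2), free (3, 3, 2)); after release of (2, 0, 2) the pool is (5, 3, 4)
  run proc-I (needs (0, 3, 3), free (5, 3, 4)); after release of (3, 1, 0) the pool is (8, 4, 4)
  run proc-B (needs (4, 4, 1), free (8, 4, 4)); after release of (3, 0, 2) the pool is (11, 4, 6)
  blocked: proc-G wants (2, 6, 6), pool (11, 4, 6) — not enough type-A units
  blocked: proc-C wants (3, 5, 2), pool (11, 4, 6) — not enough type-A units
  blocked: proc-A wants (3, 6, 2), pool (11, 4, 6) — not enough type-A units
Permanently blocked: proc-G, proc-C and proc-A.


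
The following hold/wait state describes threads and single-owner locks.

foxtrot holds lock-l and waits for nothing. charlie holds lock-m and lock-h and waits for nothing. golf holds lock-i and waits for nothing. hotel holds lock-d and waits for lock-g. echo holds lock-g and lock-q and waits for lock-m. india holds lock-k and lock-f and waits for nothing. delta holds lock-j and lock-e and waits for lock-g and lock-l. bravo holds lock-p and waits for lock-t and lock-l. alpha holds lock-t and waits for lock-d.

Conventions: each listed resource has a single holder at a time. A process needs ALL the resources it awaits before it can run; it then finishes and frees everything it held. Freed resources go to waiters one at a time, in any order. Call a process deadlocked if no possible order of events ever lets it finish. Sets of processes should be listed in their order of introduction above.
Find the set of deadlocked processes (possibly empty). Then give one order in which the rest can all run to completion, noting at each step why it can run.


Nothing here is deadlocked.
Key observation: the waits form no ring: some process can always run, and its releases unblock the others one by one.
One completion order for the rest: charlie, echo, foxtrot, delta, hotel, india, alpha, golf, bravo.
Check, step by step:
  charlie waits on nothing -> runs at once and releases lock-m and lock-h
  echo waits on lock-m — all released -> runs and releases lock-g and lock-q
  foxtrot waits on nothing -> runs at once and releases lock-l
  delta waits on lock-g and lock-l — all released -> runs and releases lock-j and lock-e
  hotel waits on lock-g — all released -> runs and releases lock-d
  india waits on nothing -> runs at once and releases lock-k and lock-f
  alpha waits on lock-d — all released -> runs and releases lock-t
  golf waits on nothing -> runs at once and releases lock-i
  bravo waits on lock-t and lock-l — all released -> runs and releases lock-p


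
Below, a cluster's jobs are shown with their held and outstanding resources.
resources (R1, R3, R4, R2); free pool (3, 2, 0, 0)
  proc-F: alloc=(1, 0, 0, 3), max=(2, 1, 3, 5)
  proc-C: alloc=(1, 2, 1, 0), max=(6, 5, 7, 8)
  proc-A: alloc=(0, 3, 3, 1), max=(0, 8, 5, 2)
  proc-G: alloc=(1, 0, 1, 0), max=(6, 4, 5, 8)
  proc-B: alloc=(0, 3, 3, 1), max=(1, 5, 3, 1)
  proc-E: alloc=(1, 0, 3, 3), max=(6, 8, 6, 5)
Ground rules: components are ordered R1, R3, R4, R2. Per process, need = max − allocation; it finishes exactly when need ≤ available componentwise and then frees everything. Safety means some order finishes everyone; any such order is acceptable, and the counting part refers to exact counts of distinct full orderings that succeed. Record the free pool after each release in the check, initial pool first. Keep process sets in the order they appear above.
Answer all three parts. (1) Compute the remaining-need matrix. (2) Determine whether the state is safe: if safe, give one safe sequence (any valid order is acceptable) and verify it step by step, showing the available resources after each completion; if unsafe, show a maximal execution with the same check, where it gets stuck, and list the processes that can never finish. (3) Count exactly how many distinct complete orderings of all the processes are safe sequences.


(1) Need matrix, components ordered R1, R3, R4, R2:
  proc-F: (1, 1, 3, 2)
  proc-C: (5, 3, 6, 8)
  proc-A: (0, 5, 2, 1)
  proc-G: (5, 4, 4, 8)
  proc-B: (1, 2, 0, 0)
  proc-E: (5, 8, 3, 2)
(2) The state is UNSAFE.
Key observation: the pool after proc-B, proc-A, proc-F is (4, 8, 6, 5); every surviving request exceeds it in R1, so progress ends there.
Going as far as possible: proc-B, proc-A, proc-F; after that, nothing fits. Step-by-step check:
  pool = (3, 2, 0, 0)
  proc-B: need (1, 2, 0, 0) fits (3, 2, 0, 0); releases (0, 3, 3, 1), pool now (3, 5, 3, 1)
  proc-A: need (0, 5, 2, 1) fits (3, 5, 3, 1); releases (0, 3, 3, 1), pool now (3, 8, 6, 2)
  proc-F: need (1, 1, 3, 2) fits (3, 8, 6, 2); releases (1, 0, 0, 3), pool now (4, 8, 6, 5)
  blocked: proc-C wants (5, 3, 6, 8), pool (4, 8, 6, 5) — not enough R1 and R2
  blocked: proc-G wants (5, 4, 4, 8), pool (4, 8, 6, 5) — not enough R1 and R2
  blocked: proc-E wants (5, 8, 3, 2), pool (4, 8, 6, 5) — not enough R1
Permanently blocked: proc-C, proc-G and proc-E.
(3) Exactly 0 of the possible complete orderings are safe sequences.


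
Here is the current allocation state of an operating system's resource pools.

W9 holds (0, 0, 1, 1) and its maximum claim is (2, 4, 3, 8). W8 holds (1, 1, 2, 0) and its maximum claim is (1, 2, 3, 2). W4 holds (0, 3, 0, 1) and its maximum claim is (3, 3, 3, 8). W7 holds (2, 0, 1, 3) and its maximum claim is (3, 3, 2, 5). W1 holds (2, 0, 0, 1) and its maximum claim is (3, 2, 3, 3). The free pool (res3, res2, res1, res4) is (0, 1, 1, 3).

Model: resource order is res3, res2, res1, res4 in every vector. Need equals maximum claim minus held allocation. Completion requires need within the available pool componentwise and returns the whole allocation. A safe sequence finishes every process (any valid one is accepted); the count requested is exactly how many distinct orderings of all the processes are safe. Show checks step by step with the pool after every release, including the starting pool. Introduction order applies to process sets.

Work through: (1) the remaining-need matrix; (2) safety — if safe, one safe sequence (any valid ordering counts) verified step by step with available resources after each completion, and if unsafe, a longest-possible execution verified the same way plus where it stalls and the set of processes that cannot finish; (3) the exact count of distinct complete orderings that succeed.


(1) Outstanding need per process (order res3, res2, res1, res4):
  W9: (2, 4, 2, 7)
  W8: (0, 1, 1, 2)
  W4: (3, 0, 3, 7)
  W7: (1, 3, 1, 2)
  W1: (1, 2, 3, 2)
(2) UNSAFE — no complete ordering exists.
Key observation: after W8, W1 the pool peaks at (3, 2, 3, 4), and each blocked process is short somewhere: W9 on res2, res4; W4 on res4; W7 on res2.
The run W8, W1 cannot be extended any further. Verifying each step:
  pool = (0, 1, 1, 3)
  run W8 (needs (0, 1, 1, 2), free (0, 1, 1, 3)); after release of (1, 1, 2, 0) the pool is (1, 2, 3, 3)
  run W1 (needs (1, 2, 3, 2), free (1, 2, 3, 3)); after release of (2, 0, 0, 1) the pool is (3, 2, 3, 4)
  W9 cannot run: need (2, 4, 2, 7) vs free (3, 2, 3, 4) (insufficient res2 and res4)
  W4 cannot run: need (3, 0, 3, 7) vs free (3, 2, 3, 4) (insufficient res4)
  W7 cannot run: need (1, 3, 1, 2) vs free (3, 2, 3, 4) (insufficient res2)
Permanently blocked: W9, W4 and W7.
(3) Exactly 0 of the possible complete orderings are safe sequences.


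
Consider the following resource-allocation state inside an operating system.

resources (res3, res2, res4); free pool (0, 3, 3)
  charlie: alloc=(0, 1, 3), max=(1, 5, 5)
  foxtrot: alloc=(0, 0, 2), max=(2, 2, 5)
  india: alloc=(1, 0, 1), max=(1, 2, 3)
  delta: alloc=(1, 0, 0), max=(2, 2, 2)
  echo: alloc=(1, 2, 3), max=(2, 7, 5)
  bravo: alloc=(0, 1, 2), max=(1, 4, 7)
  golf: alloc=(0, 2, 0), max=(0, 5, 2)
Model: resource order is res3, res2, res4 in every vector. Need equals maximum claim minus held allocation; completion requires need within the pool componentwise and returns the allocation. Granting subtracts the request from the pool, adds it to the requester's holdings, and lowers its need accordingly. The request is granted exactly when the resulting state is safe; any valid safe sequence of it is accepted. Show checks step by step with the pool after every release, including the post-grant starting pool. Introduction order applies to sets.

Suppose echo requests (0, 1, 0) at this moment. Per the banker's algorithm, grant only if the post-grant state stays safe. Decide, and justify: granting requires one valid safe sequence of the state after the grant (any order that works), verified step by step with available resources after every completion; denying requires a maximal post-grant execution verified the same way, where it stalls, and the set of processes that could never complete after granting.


DENY — the pretend-granted state is unsafe.
Key observation: the pool after india, delta, foxtrot is (2, 2, 6); every surviving request exceeds it in res2, so progress ends there.
Pretend the grant happened; the run india, delta, foxtrot goes as far as possible. Step-by-step check:
  pool = (0, 2, 3)
  india needs (0, 2, 2) <= (0, 2, 3) -> finishes; pool += (1, 0, 1) = (1, 2, 4)
  delta needs (1, 2, 2) <= (1, 2, 4) -> finishes; pool += (1, 0, 0) = (2, 2, 4)
  foxtrot needs (2, 2, 3) <= (2, 2, 4) -> finishes; pool += (0, 0, 2) = (2, 2, 6)
  charlie still needs (1, 4, 2) but only (2, 2, 6) is free — short on res2
  echo still needs (1, 4, 2) but only (2, 2, 6) is free — short on res2
  bravo still needs (1, 3, 5) but only (2, 2, 6) is free — short on res2
  golf still needs (0, 3, 2) but only (2, 2, 6) is free — short on res2
Had the request been granted, charlie, echo, bravo and golf could never finish.


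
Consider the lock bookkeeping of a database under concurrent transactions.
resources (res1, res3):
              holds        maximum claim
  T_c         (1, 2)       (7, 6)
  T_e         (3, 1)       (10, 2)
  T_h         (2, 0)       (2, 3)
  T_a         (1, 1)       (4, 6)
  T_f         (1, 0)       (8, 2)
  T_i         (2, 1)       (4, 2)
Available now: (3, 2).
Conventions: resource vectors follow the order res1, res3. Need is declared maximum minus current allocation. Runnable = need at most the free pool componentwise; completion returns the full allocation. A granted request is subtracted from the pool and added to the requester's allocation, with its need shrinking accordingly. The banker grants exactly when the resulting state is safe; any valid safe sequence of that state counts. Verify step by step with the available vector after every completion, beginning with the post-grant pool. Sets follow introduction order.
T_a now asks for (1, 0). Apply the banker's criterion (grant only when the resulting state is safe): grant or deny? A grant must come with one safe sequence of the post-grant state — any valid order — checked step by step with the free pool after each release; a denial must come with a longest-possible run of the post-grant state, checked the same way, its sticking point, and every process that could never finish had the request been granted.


DENY: after the grant no complete ordering would exist.
Key observation: after T_i, T_h the pool peaks at (6, 3), and each blocked process is short somewhere: T_c on res3; T_e on res1; T_a on res3; T_f on res1.
On the post-grant state, T_i, T_h is a maximal run — nothing extends it. Verifying each step:
  pool = (2, 2)
  T_i needs (2, 1) <= (2, 2) -> finishes; pool += (2, 1) = (4, 3)
  T_h needs (0, 3) <= (4, 3) -> finishes; pool += (2, 0) = (6, 3)
  blocked: T_c wants (6, 4), pool (6, 3) — not enough res3
  blocked: T_e wants (7, 1), pool (6, 3) — not enough res1
  blocked: T_a wants (2, 5), pool (6, 3) — not enough res3
  blocked: T_f wants (7, 2), pool (6, 3) — not enough res1
Post-grant, the permanently blocked set is T_c, T_e, T_a and T_f.


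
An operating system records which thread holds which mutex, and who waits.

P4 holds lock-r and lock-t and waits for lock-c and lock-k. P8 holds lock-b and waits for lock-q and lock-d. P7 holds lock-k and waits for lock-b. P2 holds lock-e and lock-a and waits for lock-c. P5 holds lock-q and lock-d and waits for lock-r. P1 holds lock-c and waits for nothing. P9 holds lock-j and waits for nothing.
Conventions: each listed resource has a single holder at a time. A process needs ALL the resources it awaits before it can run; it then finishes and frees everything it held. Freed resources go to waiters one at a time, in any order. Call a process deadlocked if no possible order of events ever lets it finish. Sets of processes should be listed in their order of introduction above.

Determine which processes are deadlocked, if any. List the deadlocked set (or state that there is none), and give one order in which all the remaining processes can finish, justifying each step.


The deadlocked set is P4, P8, P7 and P5.
Key observation: the wait chain closes on itself along P4 -> P7 -> P8 -> P5 -> P4; no other process is dragged down with it.
A valid finishing order for the others: P1, P9, P2.
Walking it through:
  run P1 (it waits on nothing); releases lock-c
  run P9 (it waits on nothing); releases lock-j
  P2 waits on lock-c — all released -> runs and releases lock-e and lock-a


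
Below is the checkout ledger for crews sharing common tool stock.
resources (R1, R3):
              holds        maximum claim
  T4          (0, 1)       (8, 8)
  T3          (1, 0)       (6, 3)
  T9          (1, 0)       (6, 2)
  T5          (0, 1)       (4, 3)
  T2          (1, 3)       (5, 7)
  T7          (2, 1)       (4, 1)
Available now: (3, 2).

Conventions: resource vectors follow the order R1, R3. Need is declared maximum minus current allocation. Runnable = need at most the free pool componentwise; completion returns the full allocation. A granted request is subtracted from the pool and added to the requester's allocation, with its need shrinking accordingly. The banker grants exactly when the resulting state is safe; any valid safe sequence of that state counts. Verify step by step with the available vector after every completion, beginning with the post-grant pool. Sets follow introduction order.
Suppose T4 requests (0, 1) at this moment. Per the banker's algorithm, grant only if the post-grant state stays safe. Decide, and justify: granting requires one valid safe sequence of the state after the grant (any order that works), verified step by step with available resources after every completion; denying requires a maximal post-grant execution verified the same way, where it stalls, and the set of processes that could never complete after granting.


DENY — the pretend-granted state is unsafe.
Key observation: no order helps: past T7, T5, T9, T3, the free pool tops out at (7, 3), below what each blocked process needs in R3.
Pretend the grant happened; the run T7, T5, T9, T3 goes as far as possible. Check, step by step:
  pool = (3, 1)
  T7: need (2, 0) fits (3, 1); releases (2, 1), pool now (5, 2)
  T5: need (4, 2) fits (5, 2); releases (0, 1), pool now (5, 3)
  T9: need (5, 2) fits (5, 3); releases (1, 0), pool now (6, 3)
  T3: need (5, 3) fits (6, 3); releases (1, 0), pool now (7, 3)
  T4 cannot run: need (8, 6) vs free (7, 3) (insufficient R1 and R3)
  T2 cannot run: need (4, 4) vs free (7, 3) (insufficient R3)
Processes that could never finish after the grant: T4 and T2.
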